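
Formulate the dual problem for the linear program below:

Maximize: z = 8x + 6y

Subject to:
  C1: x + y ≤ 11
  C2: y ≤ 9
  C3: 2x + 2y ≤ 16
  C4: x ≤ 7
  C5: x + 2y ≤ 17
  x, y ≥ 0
Minimize: z = 11y1 + 9y2 + 16y3 + 7y4 + 17y5

Subject to:
  C1: -y1 - 2y3 - y4 - y5 ≤ -8
  C2: -y1 - y2 - 2y3 - 2y5 ≤ -6
  y1, y2, y3, y4, y5 ≥ 0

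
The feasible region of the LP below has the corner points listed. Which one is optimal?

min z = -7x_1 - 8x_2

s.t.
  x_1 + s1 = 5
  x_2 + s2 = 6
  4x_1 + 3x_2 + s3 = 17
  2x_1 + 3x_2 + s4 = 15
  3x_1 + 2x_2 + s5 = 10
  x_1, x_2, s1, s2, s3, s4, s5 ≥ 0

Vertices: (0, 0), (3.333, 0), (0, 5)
(0, 5) with z = -40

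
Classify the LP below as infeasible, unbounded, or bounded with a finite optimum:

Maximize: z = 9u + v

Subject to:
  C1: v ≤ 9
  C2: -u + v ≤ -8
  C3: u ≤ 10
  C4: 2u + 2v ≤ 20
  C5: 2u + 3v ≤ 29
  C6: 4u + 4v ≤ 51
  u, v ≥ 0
The point (10, 0) satisfies every constraint, so the LP is feasible; the constraints give u ≤ 10 and v ≤ 9, which with u, v ≥ 0 keep the feasible region inside a bounded box. A feasible, bounded LP attains a finite optimum at a vertex.

Evaluating z = 9u + v at each vertex:
  (8, 0): z = 72
  (10, 0): z = 90
  (9, 1): z = 82

Feasible with finite optimum z* = 90 at (10, 0).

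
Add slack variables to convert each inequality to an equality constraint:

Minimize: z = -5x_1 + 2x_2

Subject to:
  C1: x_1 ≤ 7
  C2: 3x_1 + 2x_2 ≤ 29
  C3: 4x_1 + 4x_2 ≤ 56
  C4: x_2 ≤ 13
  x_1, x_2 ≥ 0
min z = -5x_1 + 2x_2

s.t.
  x_1 + s1 = 7
  3x_1 + 2x_2 + s2 = 29
  4x_1 + 4x_2 + s3 = 56
  x_2 + s4 = 13
  x_1, x_2, s1, s2, s3, s4 ≥ 0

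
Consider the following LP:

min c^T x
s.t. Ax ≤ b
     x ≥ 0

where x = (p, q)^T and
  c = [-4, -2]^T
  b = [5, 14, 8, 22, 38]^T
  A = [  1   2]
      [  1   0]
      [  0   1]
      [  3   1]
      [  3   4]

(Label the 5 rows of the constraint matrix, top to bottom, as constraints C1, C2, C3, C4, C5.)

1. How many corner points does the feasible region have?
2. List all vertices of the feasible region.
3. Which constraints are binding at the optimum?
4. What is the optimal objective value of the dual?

1. 3
2. (0, 0), (5, 0), (0, 2.5)
3. C1, q ≥ 0
4. -20 (by strong duality, equal to the primal optimum)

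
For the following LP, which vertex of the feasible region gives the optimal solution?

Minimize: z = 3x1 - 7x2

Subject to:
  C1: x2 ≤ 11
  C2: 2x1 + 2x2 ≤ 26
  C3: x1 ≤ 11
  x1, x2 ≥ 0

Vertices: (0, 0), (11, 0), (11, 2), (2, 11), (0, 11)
Evaluating z = 3x1 - 7x2 at each vertex:
  (0, 0): z = 0
  (11, 0): z = 33
  (11, 2): z = 19
  (2, 11): z = -71
  (0, 11): z = -77

The smallest value is z = -77, attained at (0, 11).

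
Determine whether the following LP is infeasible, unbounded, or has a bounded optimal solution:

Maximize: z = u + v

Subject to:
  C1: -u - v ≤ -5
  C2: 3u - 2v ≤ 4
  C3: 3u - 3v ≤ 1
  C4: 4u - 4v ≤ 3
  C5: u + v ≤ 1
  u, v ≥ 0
C5 requires u + v ≤ 1, while C1 (-u - v ≤ -5) is equivalent to u + v ≥ 5. Together they would need 5 ≤ u + v ≤ 1, which is impossible since 5 > 1. No point satisfies all constraints.

The feasible region is empty; the LP is infeasible.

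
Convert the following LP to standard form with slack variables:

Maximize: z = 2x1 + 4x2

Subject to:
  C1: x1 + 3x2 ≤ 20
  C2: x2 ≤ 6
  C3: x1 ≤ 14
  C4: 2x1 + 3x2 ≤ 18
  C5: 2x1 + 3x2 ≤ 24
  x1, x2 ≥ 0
max z = 2x1 + 4x2

s.t.
  x1 + 3x2 + s1 = 20
  x2 + s2 = 6
  x1 + s3 = 14
  2x1 + 3x2 + s4 = 18
  2x1 + 3x2 + s5 = 24
  x1, x2, s1, s2, s3, s4, s5 ≥ 0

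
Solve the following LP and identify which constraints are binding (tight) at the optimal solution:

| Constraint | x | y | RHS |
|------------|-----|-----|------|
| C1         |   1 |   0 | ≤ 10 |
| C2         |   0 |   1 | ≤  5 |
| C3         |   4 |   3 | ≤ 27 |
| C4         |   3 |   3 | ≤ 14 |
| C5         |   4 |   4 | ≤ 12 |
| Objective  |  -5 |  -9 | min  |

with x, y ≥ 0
Optimal: x = 0, y = 3
Binding: C5, x ≥ 0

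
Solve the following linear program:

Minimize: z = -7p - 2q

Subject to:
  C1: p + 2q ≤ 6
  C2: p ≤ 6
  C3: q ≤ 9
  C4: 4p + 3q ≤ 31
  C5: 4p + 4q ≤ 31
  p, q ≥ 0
p = 6, q = 0, z = -42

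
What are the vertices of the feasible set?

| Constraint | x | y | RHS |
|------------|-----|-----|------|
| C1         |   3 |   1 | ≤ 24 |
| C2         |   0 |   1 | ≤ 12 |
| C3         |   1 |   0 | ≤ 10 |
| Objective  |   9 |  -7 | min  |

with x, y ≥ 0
Each vertex is the intersection of two constraint boundaries that also satisfies all remaining constraints:
  x = 0 and y = 0 → (0, 0)
  3x + y = 24 and y = 0 → (8, 0)
  3x + y = 24 and y = 12 → (4, 12)
  y = 12 and x = 0 → (0, 12)

Vertices: (0, 0), (8, 0), (4, 12), (0, 12)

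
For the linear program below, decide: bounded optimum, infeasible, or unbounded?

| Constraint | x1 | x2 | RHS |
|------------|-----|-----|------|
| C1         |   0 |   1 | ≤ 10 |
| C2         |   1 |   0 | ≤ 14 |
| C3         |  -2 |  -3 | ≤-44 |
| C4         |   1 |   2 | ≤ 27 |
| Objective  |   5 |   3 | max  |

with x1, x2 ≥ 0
The point (14, 6.5) satisfies every constraint, so the LP is feasible; the constraints give x1 ≤ 14 and x2 ≤ 10, which with x1, x2 ≥ 0 keep the feasible region inside a bounded box. A feasible, bounded LP attains a finite optimum at a vertex.

Evaluating z = 5x1 + 3x2 at each vertex:
  (14, 5.333): z = 86
  (14, 6.5): z = 89.5
  (7, 10): z = 65

The LP has an optimal solution: (14, 6.5) with z = 89.5.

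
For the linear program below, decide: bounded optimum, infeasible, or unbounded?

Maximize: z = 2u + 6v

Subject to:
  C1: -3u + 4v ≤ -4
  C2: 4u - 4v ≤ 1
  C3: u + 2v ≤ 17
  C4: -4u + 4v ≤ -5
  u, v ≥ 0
C2 requires 4u - 4v ≤ 1, while C4 (-4u + 4v ≤ -5) is equivalent to 4u - 4v ≥ 5. Together they would need 5 ≤ 4u - 4v ≤ 1, which is impossible since 5 > 1. No point satisfies all constraints.

Infeasible — the constraint set is empty.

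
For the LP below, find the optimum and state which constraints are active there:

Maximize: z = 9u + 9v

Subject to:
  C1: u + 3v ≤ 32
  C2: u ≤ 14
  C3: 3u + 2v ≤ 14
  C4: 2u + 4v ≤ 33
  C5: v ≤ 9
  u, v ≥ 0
Optimal: u = 0, v = 7
Slack at optimum:
  C1: slack = 11
  C2: slack = 14
  C3: slack = 0 (binding)
  C4: slack = 5
  C5: slack = 2
  u ≥ 0: u = 0 (binding)
  v ≥ 0: v = 7
Binding constraints: C3, u ≥ 0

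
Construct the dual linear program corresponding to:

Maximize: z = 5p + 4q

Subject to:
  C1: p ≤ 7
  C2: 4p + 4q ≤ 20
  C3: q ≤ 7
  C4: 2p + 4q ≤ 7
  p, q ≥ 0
Minimize: z = 7y1 + 20y2 + 7y3 + 7y4

Subject to:
  C1: -y1 - 4y2 - 2y4 ≤ -5
  C2: -4y2 - y3 - 4y4 ≤ -4
  y1, y2, y3, y4 ≥ 0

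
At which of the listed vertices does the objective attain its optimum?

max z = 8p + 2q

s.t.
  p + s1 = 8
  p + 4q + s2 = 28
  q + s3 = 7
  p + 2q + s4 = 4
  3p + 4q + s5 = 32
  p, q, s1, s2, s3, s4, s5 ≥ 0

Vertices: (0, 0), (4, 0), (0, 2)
Evaluating z = 8p + 2q at each vertex:
  (0, 0): z = 0
  (4, 0): z = 32
  (0, 2): z = 4

The largest value is z = 32, attained at (4, 0).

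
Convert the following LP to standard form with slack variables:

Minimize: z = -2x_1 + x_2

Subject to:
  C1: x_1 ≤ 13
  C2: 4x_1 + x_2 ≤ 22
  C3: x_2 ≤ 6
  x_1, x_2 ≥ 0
min z = -2x_1 + x_2

s.t.
  x_1 + s1 = 13
  4x_1 + x_2 + s2 = 22
  x_2 + s3 = 6
  x_1, x_2, s1, s2, s3 ≥ 0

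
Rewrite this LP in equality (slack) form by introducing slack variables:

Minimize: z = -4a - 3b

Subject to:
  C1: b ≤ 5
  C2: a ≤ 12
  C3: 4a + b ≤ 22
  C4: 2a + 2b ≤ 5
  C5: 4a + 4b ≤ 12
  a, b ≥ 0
min z = -4a - 3b

s.t.
  b + s1 = 5
  a + s2 = 12
  4a + b + s3 = 22
  2a + 2b + s4 = 5
  4a + 4b + s5 = 12
  a, b, s1, s2, s3, s4, s5 ≥ 0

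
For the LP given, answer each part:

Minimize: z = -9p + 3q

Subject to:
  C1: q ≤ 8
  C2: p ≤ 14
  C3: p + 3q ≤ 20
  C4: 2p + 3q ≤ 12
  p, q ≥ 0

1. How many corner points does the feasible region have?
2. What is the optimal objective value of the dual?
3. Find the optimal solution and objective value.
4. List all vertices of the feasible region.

1. 3
2. -54 (by strong duality, equal to the primal optimum)
3. p = 6, q = 0, z = -54
4. (0, 0), (6, 0), (0, 4)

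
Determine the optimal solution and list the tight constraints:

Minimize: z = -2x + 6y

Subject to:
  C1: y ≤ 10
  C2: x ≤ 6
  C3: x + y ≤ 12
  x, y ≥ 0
Optimal: x = 6, y = 0
Slack at optimum:
  C1: slack = 10
  C2: slack = 0 (binding)
  C3: slack = 6
  x ≥ 0: x = 6
  y ≥ 0: y = 0 (binding)
Binding constraints: C2, y ≥ 0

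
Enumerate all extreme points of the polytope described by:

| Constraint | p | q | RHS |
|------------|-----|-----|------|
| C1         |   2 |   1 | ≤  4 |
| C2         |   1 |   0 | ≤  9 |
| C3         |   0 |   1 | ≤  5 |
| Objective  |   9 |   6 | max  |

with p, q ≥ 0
Each vertex is the intersection of two constraint boundaries that also satisfies all remaining constraints:
  p = 0 and q = 0 → (0, 0)
  2p + q = 4 and q = 0 → (2, 0)
  2p + q = 4 and p = 0 → (0, 4)

Vertices: (0, 0), (2, 0), (0, 4)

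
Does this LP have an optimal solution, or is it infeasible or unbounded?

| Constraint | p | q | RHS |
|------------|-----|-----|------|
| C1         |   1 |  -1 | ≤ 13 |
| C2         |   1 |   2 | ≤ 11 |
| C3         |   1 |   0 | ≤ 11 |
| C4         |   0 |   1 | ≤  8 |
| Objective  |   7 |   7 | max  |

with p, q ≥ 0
The point (11, 0) satisfies every constraint, so the LP is feasible; the constraints give p ≤ 11 and q ≤ 8, which with p, q ≥ 0 keep the feasible region inside a bounded box. A feasible, bounded LP attains a finite optimum at a vertex.

Evaluating z = 7p + 7q at each vertex:
  (0, 0): z = 0
  (11, 0): z = 77
  (0, 5.5): z = 38.5

Bounded optimum: z* = 77 at (11, 0).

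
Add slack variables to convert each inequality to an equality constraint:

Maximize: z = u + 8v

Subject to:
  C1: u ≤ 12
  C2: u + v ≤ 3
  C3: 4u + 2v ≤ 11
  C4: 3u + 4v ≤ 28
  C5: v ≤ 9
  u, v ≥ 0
max z = u + 8v

s.t.
  u + s1 = 12
  u + v + s2 = 3
  4u + 2v + s3 = 11
  3u + 4v + s4 = 28
  v + s5 = 9
  u, v, s1, s2, s3, s4, s5 ≥ 0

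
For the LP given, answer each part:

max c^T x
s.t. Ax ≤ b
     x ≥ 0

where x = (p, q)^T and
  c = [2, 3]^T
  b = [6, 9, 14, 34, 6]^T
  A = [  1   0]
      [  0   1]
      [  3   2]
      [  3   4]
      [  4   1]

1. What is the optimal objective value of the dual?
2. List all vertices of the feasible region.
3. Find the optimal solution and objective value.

1. 18 (by strong duality, equal to the primal optimum)
2. (0, 0), (1.5, 0), (0, 6)
3. p = 0, q = 6, z = 18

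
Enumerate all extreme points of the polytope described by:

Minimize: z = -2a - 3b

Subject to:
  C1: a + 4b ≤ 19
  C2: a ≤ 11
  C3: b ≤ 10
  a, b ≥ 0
Each vertex is the intersection of two constraint boundaries that also satisfies all remaining constraints:
  a = 0 and b = 0 → (0, 0)
  a = 11 and b = 0 → (11, 0)
  a + 4b = 19 and a = 11 → (11, 2)
  a + 4b = 19 and a = 0 → (0, 4.75)

Vertices: (0, 0), (11, 0), (11, 2), (0, 4.75)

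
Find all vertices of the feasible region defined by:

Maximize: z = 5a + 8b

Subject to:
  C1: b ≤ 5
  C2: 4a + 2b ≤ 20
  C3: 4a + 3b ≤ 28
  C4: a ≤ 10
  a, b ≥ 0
Each vertex is the intersection of two constraint boundaries that also satisfies all remaining constraints:
  a = 0 and b = 0 → (0, 0)
  4a + 2b = 20 and b = 0 → (5, 0)
  b = 5 and 4a + 2b = 20 → (2.5, 5)
  b = 5 and a = 0 → (0, 5)

Vertices: (0, 0), (5, 0), (2.5, 5), (0, 5)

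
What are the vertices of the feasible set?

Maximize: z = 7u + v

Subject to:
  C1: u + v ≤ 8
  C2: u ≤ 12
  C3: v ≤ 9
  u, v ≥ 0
Each vertex is the intersection of two constraint boundaries that also satisfies all remaining constraints:
  u = 0 and v = 0 → (0, 0)
  u + v = 8 and v = 0 → (8, 0)
  u + v = 8 and u = 0 → (0, 8)

Vertices: (0, 0), (8, 0), (0, 8)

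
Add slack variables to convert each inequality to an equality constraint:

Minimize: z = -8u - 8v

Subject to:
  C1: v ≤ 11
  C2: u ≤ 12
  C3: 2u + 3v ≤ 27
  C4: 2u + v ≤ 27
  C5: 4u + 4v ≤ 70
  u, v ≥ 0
min z = -8u - 8v

s.t.
  v + s1 = 11
  u + s2 = 12
  2u + 3v + s3 = 27
  2u + v + s4 = 27
  4u + 4v + s5 = 70
  u, v, s1, s2, s3, s4, s5 ≥ 0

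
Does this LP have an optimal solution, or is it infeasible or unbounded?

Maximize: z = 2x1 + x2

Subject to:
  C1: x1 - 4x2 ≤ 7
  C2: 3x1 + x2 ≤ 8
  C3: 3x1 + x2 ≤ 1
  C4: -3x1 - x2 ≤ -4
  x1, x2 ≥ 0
C3 requires 3x1 + x2 ≤ 1, while C4 (-3x1 - x2 ≤ -4) is equivalent to 3x1 + x2 ≥ 4. Together they would need 4 ≤ 3x1 + x2 ≤ 1, which is impossible since 4 > 1. No point satisfies all constraints.

The feasible region is empty; the LP is infeasible.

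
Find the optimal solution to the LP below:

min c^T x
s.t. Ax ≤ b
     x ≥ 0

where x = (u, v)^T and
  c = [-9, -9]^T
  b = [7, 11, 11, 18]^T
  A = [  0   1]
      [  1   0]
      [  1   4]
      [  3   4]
u = 6, v = 0, z = -54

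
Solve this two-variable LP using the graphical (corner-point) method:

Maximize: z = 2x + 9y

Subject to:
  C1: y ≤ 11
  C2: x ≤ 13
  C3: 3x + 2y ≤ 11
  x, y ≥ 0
x = 0, y = 5.5, z = 49.5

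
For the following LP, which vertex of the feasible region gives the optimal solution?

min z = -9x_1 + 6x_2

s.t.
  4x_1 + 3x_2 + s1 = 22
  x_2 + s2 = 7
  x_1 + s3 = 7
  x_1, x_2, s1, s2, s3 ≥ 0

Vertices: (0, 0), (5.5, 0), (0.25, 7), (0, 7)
Evaluating z = -9x_1 + 6x_2 at each vertex:
  (0, 0): z = 0
  (5.5, 0): z = -49.5
  (0.25, 7): z = 39.75
  (0, 7): z = 42

The smallest value is z = -49.5, attained at (5.5, 0).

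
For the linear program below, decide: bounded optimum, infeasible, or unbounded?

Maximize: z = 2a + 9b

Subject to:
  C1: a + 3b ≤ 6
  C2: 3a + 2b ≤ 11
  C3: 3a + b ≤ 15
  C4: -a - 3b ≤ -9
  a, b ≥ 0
C1 requires a + 3b ≤ 6, while C4 (-a - 3b ≤ -9) is equivalent to a + 3b ≥ 9. Together they would need 9 ≤ a + 3b ≤ 6, which is impossible since 9 > 6. No point satisfies all constraints.

The feasible region is empty; the LP is infeasible.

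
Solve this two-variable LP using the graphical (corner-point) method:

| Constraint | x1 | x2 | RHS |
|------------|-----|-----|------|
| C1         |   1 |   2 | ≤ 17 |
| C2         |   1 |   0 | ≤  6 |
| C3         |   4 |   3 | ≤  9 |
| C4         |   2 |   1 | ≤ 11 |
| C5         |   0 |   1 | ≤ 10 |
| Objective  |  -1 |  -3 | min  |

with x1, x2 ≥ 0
Each vertex is the intersection of two constraint boundaries that also satisfies all remaining constraints:
  x1 = 0 and x2 = 0 → (0, 0)
  4x1 + 3x2 = 9 and x2 = 0 → (2.25, 0)
  4x1 + 3x2 = 9 and x1 = 0 → (0, 3)

Evaluating z = -x1 - 3x2 at each vertex:
  (0, 0): z = 0
  (2.25, 0): z = -2.25
  (0, 3): z = -9

The minimum is at (0, 3) with z = -9.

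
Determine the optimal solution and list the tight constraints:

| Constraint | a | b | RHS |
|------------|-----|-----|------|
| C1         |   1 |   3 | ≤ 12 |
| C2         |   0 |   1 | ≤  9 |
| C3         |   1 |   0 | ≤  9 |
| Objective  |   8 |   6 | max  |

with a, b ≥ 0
Optimal: a = 9, b = 1
Binding: C1, C3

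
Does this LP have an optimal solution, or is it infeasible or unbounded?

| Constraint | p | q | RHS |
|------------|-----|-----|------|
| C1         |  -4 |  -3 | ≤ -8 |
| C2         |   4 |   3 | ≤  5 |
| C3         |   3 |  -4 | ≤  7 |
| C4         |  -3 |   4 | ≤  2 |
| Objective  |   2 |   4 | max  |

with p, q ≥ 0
C2 requires 4p + 3q ≤ 5, while C1 (-4p - 3q ≤ -8) is equivalent to 4p + 3q ≥ 8. Together they would need 8 ≤ 4p + 3q ≤ 5, which is impossible since 8 > 5. No point satisfies all constraints.

Infeasible — the constraint set is empty.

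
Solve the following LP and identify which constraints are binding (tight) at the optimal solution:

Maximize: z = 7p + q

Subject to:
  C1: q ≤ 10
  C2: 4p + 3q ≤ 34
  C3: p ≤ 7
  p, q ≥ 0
Optimal: p = 7, q = 2
Binding: C2, C3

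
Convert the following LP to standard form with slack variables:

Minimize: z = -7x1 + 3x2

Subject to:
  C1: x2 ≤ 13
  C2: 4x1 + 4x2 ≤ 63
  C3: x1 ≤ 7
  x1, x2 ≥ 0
min z = -7x1 + 3x2

s.t.
  x2 + s1 = 13
  4x1 + 4x2 + s2 = 63
  x1 + s3 = 7
  x1, x2, s1, s2, s3 ≥ 0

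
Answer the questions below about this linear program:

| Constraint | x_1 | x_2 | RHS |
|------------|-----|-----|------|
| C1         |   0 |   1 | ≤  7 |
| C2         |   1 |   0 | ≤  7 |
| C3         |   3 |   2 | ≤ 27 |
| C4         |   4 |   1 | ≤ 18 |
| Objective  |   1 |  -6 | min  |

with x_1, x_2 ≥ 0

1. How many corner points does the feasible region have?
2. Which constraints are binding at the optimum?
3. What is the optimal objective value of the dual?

1. 4
2. C1, x_1 ≥ 0
3. -42 (by strong duality, equal to the primal optimum)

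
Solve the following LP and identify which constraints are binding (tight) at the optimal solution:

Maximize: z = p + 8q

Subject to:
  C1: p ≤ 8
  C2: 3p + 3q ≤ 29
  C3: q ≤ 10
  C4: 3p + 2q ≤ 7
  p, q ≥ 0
Optimal: p = 0, q = 3.5
Slack at optimum:
  C1: slack = 8
  C2: slack = 18.5
  C3: slack = 6.5
  C4: slack = 0 (binding)
  p ≥ 0: p = 0 (binding)
  q ≥ 0: q = 3.5
Binding constraints: C4, p ≥ 0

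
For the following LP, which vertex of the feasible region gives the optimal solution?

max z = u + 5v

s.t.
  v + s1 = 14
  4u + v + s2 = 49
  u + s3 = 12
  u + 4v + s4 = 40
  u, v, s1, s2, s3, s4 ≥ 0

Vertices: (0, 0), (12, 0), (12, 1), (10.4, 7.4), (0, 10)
Evaluating z = u + 5v at each vertex:
  (0, 0): z = 0
  (12, 0): z = 12
  (12, 1): z = 17
  (10.4, 7.4): z = 47.4
  (0, 10): z = 50

The largest value is z = 50, attained at (0, 10).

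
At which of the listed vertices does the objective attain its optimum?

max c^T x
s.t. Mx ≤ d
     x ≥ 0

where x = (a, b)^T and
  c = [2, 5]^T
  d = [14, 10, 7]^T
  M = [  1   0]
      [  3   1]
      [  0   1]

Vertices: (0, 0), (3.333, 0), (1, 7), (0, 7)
Evaluating z = 2a + 5b at each vertex:
  (0, 0): z = 0
  (3.333, 0): z = 6.667
  (1, 7): z = 37
  (0, 7): z = 35

The largest value is z = 37, attained at (1, 7).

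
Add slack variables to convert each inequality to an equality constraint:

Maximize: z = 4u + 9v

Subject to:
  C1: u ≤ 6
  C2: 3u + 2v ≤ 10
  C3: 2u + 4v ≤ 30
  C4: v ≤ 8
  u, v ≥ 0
max z = 4u + 9v

s.t.
  u + s1 = 6
  3u + 2v + s2 = 10
  2u + 4v + s3 = 30
  v + s4 = 8
  u, v, s1, s2, s3, s4 ≥ 0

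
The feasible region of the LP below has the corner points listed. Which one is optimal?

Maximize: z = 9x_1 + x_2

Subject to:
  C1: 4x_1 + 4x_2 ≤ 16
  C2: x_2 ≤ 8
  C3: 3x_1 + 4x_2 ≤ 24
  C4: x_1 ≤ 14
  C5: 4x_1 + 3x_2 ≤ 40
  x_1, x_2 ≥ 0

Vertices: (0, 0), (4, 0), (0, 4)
(4, 0) with z = 36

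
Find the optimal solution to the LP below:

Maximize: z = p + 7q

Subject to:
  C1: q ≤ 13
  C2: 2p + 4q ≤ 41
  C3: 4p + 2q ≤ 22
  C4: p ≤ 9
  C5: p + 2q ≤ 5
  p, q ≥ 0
Each vertex is the intersection of two constraint boundaries that also satisfies all remaining constraints:
  p = 0 and q = 0 → (0, 0)
  p + 2q = 5 and q = 0 → (5, 0)
  p + 2q = 5 and p = 0 → (0, 2.5)

Evaluating z = p + 7q at each vertex:
  (0, 0): z = 0
  (5, 0): z = 5
  (0, 2.5): z = 17.5

The maximum is at (0, 2.5) with z = 17.5.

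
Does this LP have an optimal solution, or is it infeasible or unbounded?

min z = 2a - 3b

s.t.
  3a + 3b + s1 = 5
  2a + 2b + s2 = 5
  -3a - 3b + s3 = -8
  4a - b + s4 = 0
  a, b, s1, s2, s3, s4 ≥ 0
The row 3a + 3b + s1 = 5 with s1 ≥ 0 requires 3a + 3b ≤ 5, while the row -3a - 3b + s3 = -8 with s3 ≥ 0 is equivalent to 3a + 3b ≥ 8. Together they would need 8 ≤ 3a + 3b ≤ 5, which is impossible since 8 > 5. No point satisfies all constraints.

Infeasible: no point satisfies all constraints simultaneously.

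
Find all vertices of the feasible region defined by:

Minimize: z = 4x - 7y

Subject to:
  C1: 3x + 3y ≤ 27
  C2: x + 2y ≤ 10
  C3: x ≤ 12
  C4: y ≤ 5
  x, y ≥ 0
Each vertex is the intersection of two constraint boundaries that also satisfies all remaining constraints:
  x = 0 and y = 0 → (0, 0)
  3x + 3y = 27 and y = 0 → (9, 0)
  3x + 3y = 27 and x + 2y = 10 → (8, 1)
  x + 2y = 10 and y = 5 → (0, 5)

Vertices: (0, 0), (9, 0), (8, 1), (0, 5)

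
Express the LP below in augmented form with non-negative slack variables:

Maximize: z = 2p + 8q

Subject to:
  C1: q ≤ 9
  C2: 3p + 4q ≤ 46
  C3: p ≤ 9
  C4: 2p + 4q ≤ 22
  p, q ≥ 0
max z = 2p + 8q

s.t.
  q + s1 = 9
  3p + 4q + s2 = 46
  p + s3 = 9
  2p + 4q + s4 = 22
  p, q, s1, s2, s3, s4 ≥ 0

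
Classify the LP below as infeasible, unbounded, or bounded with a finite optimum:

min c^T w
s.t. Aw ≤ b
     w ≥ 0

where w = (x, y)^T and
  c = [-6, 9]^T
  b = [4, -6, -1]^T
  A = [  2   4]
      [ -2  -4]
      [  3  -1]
One constraint requires 2x + 4y ≤ 4, while the constraint -2x - 4y ≤ -6 is equivalent to 2x + 4y ≥ 6. Together they would need 6 ≤ 2x + 4y ≤ 4, which is impossible since 6 > 4. No point satisfies all constraints.

Infeasible: no point satisfies all constraints simultaneously.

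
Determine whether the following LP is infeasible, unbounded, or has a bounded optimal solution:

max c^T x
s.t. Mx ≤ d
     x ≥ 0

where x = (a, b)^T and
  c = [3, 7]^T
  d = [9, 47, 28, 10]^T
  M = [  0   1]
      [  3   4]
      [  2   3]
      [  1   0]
The point (0.5, 9) satisfies every constraint, so the LP is feasible; the constraints give a ≤ 10 and b ≤ 9, which with a, b ≥ 0 keep the feasible region inside a bounded box. A feasible, bounded LP attains a finite optimum at a vertex.

Evaluating z = 3a + 7b at each vertex:
  (0, 0): z = 0
  (10, 0): z = 30
  (10, 2.667): z = 48.67
  (0.5, 9): z = 64.5
  (0, 9): z = 63

Bounded optimum: z* = 64.5 at (0.5, 9).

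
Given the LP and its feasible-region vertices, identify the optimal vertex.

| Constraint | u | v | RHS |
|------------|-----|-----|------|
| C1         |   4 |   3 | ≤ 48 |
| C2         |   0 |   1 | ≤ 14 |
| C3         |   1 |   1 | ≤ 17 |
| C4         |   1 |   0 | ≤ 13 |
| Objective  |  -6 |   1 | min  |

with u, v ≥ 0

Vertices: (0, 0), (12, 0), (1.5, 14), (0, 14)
Evaluating z = -6u + v at each vertex:
  (0, 0): z = 0
  (12, 0): z = -72
  (1.5, 14): z = 5
  (0, 14): z = 14

The smallest value is z = -72, attained at (12, 0).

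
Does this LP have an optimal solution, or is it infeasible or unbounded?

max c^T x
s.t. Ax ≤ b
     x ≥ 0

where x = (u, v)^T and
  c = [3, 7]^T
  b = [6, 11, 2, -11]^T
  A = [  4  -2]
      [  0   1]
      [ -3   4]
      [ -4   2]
One constraint requires 4u - 2v ≤ 6, while the constraint -4u + 2v ≤ -11 is equivalent to 4u - 2v ≥ 11. Together they would need 11 ≤ 4u - 2v ≤ 6, which is impossible since 11 > 6. No point satisfies all constraints.

Infeasible: no point satisfies all constraints simultaneously.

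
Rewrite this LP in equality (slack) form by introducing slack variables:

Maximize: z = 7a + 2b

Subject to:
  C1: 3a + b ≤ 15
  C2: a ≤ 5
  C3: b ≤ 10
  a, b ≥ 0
max z = 7a + 2b

s.t.
  3a + b + s1 = 15
  a + s2 = 5
  b + s3 = 10
  a, b, s1, s2, s3 ≥ 0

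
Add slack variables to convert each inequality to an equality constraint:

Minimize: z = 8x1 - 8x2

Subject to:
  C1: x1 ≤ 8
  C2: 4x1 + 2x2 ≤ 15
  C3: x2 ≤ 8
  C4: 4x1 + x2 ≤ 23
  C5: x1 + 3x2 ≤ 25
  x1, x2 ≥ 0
min z = 8x1 - 8x2

s.t.
  x1 + s1 = 8
  4x1 + 2x2 + s2 = 15
  x2 + s3 = 8
  4x1 + x2 + s4 = 23
  x1 + 3x2 + s5 = 25
  x1, x2, s1, s2, s3, s4, s5 ≥ 0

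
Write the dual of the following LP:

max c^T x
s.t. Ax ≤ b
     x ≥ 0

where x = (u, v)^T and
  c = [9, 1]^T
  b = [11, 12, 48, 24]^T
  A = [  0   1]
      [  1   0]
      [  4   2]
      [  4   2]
Minimize: z = 11y1 + 12y2 + 48y3 + 24y4

Subject to:
  C1: -y2 - 4y3 - 4y4 ≤ -9
  C2: -y1 - 2y3 - 2y4 ≤ -1
  y1, y2, y3, y4 ≥ 0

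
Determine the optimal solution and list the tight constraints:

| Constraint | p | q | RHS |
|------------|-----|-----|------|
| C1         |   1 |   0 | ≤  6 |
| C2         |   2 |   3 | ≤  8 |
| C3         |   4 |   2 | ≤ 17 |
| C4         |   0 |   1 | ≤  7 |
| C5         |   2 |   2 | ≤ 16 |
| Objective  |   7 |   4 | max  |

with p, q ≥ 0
Optimal: p = 4, q = 0
Slack at optimum:
  C1: slack = 2
  C2: slack = 0 (binding)
  C3: slack = 1
  C4: slack = 7
  C5: slack = 8
  p ≥ 0: p = 4
  q ≥ 0: q = 0 (binding)
Binding constraints: C2, q ≥ 0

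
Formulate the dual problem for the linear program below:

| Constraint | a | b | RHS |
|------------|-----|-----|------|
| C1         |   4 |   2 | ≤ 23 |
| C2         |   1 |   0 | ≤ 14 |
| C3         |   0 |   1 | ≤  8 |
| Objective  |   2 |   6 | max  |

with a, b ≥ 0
Minimize: z = 23y1 + 14y2 + 8y3

Subject to:
  C1: -4y1 - y2 ≤ -2
  C2: -2y1 - y3 ≤ -6
  y1, y2, y3 ≥ 0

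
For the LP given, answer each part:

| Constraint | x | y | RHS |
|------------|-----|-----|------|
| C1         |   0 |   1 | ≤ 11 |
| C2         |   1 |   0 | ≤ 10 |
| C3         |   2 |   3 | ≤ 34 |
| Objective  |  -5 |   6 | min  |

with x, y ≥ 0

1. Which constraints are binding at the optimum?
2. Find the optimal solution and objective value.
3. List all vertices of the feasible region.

1. C2, y ≥ 0
2. x = 10, y = 0, z = -50
3. (0, 0), (10, 0), (10, 4.667), (0.5, 11), (0, 11)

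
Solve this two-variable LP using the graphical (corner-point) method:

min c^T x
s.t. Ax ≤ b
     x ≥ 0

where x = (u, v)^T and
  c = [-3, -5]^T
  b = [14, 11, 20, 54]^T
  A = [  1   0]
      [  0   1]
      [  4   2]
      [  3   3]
u = 0, v = 10, z = -50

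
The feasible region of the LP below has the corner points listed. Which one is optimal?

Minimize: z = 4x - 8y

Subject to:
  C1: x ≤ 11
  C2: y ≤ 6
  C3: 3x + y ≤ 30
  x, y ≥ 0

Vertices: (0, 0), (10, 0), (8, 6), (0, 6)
(0, 6) with z = -48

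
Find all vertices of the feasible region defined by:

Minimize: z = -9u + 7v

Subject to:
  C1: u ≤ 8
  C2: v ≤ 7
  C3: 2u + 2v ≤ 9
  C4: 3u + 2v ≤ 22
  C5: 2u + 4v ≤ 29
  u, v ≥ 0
Each vertex is the intersection of two constraint boundaries that also satisfies all remaining constraints:
  u = 0 and v = 0 → (0, 0)
  2u + 2v = 9 and v = 0 → (4.5, 0)
  2u + 2v = 9 and u = 0 → (0, 4.5)

Vertices: (0, 0), (4.5, 0), (0, 4.5)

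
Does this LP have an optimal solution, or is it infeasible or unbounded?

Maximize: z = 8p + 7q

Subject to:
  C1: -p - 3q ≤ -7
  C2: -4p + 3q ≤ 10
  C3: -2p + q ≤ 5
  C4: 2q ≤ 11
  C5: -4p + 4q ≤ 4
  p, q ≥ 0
Feasible point: (1, 2) satisfies every constraint, so the LP is feasible.
Direction d = (1, 0): for each constraint row a, a·d ≤ 0 —
  (-1)(1) + (-3)(0) = -1 ≤ 0
  (-4)(1) + (3)(0) = -4 ≤ 0
  (-2)(1) + (1)(0) = -2 ≤ 0
  (0)(1) + (2)(0) = 0 ≤ 0
  (-4)(1) + (4)(0) = -4 ≤ 0
and d ≥ 0, so (1, 2) + t·d stays feasible for every t ≥ 0. Along this ray z = 8p + 7q changes by 8 per unit t, so z → +∞.

The LP is unbounded; z can be made arbitrarily large.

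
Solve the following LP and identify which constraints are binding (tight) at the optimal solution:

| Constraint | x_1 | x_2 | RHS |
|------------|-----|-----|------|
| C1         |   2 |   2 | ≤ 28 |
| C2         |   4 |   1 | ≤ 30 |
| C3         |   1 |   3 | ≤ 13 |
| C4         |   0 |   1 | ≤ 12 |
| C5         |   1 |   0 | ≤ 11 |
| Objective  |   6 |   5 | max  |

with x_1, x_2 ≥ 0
Optimal: x_1 = 7, x_2 = 2
Slack at optimum:
  C1: slack = 10
  C2: slack = 0 (binding)
  C3: slack = 0 (binding)
  C4: slack = 10
  C5: slack = 4
  x_1 ≥ 0: x_1 = 7
  x_2 ≥ 0: x_2 = 2
Binding constraints: C2, C3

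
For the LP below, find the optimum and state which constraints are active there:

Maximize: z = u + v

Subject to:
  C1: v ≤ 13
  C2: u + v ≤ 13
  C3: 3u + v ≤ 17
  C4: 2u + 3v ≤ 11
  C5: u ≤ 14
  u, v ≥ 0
Optimal: u = 5.5, v = 0
Slack at optimum:
  C1: slack = 13
  C2: slack = 7.5
  C3: slack = 0.5
  C4: slack = 0 (binding)
  C5: slack = 8.5
  u ≥ 0: u = 5.5
  v ≥ 0: v = 0 (binding)
Binding constraints: C4, v ≥ 0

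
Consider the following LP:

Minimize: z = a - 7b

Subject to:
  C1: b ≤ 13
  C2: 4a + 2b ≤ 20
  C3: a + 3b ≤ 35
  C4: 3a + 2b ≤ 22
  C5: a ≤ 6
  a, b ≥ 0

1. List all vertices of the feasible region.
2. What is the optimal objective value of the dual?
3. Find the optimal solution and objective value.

1. (0, 0), (5, 0), (0, 10)
2. -70 (by strong duality, equal to the primal optimum)
3. a = 0, b = 10, z = -70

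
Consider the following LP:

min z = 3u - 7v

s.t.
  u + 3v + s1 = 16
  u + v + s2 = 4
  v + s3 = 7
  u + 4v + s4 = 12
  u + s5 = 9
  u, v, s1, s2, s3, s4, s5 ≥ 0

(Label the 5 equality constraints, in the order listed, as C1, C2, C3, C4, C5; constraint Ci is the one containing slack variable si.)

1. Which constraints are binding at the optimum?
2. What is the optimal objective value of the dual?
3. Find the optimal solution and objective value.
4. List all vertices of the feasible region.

1. C4, u ≥ 0
2. -21 (by strong duality, equal to the primal optimum)
3. u = 0, v = 3, z = -21
4. (0, 0), (4, 0), (1.333, 2.667), (0, 3)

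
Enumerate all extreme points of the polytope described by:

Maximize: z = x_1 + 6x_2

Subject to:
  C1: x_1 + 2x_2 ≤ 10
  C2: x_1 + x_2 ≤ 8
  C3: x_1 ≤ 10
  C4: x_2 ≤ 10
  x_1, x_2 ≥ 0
Each vertex is the intersection of two constraint boundaries that also satisfies all remaining constraints:
  x_1 = 0 and x_2 = 0 → (0, 0)
  x_1 + x_2 = 8 and x_2 = 0 → (8, 0)
  x_1 + 2x_2 = 10 and x_1 + x_2 = 8 → (6, 2)
  x_1 + 2x_2 = 10 and x_1 = 0 → (0, 5)

Vertices: (0, 0), (8, 0), (6, 2), (0, 5)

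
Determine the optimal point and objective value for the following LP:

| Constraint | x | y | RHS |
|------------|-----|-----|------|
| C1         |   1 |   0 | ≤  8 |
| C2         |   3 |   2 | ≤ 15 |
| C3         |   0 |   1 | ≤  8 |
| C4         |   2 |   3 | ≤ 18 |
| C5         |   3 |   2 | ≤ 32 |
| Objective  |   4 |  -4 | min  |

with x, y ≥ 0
x = 0, y = 6, z = -24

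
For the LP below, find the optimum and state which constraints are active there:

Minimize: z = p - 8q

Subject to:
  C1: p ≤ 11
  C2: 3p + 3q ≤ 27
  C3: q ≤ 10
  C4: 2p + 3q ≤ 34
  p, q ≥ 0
Optimal: p = 0, q = 9
Binding: C2, p ≥ 0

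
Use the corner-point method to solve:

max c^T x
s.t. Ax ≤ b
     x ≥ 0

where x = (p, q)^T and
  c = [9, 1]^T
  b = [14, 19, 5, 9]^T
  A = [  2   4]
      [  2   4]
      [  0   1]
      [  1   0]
Each vertex is the intersection of two constraint boundaries that also satisfies all remaining constraints:
  p = 0 and q = 0 → (0, 0)
  2p + 4q = 14 and q = 0 → (7, 0)
  2p + 4q = 14 and p = 0 → (0, 3.5)

Evaluating z = 9p + q at each vertex:
  (0, 0): z = 0
  (7, 0): z = 63
  (0, 3.5): z = 3.5

The maximum is at (7, 0) with z = 63.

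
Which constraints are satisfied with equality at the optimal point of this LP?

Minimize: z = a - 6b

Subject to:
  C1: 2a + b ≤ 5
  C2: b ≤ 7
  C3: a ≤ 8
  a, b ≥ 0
Optimal: a = 0, b = 5
Binding: C1, a ≥ 0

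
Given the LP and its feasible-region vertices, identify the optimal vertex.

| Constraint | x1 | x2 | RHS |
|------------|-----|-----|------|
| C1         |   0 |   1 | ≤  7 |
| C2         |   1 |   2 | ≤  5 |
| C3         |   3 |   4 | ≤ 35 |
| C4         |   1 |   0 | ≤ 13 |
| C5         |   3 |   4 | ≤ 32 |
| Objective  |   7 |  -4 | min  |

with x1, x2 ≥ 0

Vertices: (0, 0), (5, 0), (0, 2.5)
Evaluating z = 7x1 - 4x2 at each vertex:
  (0, 0): z = 0
  (5, 0): z = 35
  (0, 2.5): z = -10

The smallest value is z = -10, attained at (0, 2.5).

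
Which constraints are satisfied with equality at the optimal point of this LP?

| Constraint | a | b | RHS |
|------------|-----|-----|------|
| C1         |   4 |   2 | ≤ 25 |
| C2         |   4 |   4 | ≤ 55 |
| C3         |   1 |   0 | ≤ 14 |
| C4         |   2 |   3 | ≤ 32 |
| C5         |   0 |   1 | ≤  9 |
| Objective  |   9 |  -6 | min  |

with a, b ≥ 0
Optimal: a = 0, b = 9
Slack at optimum:
  C1: slack = 7
  C2: slack = 19
  C3: slack = 14
  C4: slack = 5
  C5: slack = 0 (binding)
  a ≥ 0: a = 0 (binding)
  b ≥ 0: b = 9
Binding constraints: C5, a ≥ 0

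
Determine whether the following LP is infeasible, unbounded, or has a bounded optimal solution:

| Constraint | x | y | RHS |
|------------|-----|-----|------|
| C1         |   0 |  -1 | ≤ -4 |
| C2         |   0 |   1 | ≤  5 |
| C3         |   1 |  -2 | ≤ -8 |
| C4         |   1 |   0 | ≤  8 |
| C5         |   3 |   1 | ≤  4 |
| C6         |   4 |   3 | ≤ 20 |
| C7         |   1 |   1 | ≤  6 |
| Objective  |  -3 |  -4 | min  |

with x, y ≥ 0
The point (0, 4) satisfies every constraint, so the LP is feasible; the constraints give x ≤ 8 and y ≤ 5, which with x, y ≥ 0 keep the feasible region inside a bounded box. A feasible, bounded LP attains a finite optimum at a vertex.

Evaluating z = -3x - 4y at each vertex:
  (0, 4): z = -16

Bounded optimum: z* = -16 at (0, 4).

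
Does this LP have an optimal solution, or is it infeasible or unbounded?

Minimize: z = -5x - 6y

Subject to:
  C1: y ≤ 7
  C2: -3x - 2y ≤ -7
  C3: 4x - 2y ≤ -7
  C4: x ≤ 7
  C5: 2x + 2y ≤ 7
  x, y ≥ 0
The point (0, 3.5) satisfies every constraint, so the LP is feasible; the constraints give x ≤ 7 and y ≤ 7, which with x, y ≥ 0 keep the feasible region inside a bounded box. A feasible, bounded LP attains a finite optimum at a vertex.

Bounded optimum: z* = -21 at (0, 3.5).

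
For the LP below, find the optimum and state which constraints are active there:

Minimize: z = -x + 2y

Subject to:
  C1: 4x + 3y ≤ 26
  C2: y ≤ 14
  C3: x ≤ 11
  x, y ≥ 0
Optimal: x = 6.5, y = 0
Binding: C1, y ≥ 0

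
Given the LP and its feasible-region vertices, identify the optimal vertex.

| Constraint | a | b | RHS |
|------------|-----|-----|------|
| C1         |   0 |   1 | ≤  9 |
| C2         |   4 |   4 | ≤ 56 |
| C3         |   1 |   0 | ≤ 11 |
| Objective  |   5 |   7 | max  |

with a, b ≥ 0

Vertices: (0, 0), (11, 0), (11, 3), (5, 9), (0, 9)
Evaluating z = 5a + 7b at each vertex:
  (0, 0): z = 0
  (11, 0): z = 55
  (11, 3): z = 76
  (5, 9): z = 88
  (0, 9): z = 63

The largest value is z = 88, attained at (5, 9).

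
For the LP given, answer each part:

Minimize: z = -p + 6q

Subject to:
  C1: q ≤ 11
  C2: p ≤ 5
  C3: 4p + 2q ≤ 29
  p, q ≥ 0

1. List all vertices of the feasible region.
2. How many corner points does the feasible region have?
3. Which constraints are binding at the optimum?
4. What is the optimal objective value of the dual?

1. (0, 0), (5, 0), (5, 4.5), (1.75, 11), (0, 11)
2. 5
3. C2, q ≥ 0
4. -5 (by strong duality, equal to the primal optimum)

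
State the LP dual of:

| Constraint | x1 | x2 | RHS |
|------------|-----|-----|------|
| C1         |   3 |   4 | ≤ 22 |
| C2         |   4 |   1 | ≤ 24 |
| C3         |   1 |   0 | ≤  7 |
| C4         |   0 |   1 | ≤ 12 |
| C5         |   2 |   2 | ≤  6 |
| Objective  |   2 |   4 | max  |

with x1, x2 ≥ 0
Minimize: z = 22y1 + 24y2 + 7y3 + 12y4 + 6y5

Subject to:
  C1: -3y1 - 4y2 - y3 - 2y5 ≤ -2
  C2: -4y1 - y2 - y4 - 2y5 ≤ -4
  y1, y2, y3, y4, y5 ≥ 0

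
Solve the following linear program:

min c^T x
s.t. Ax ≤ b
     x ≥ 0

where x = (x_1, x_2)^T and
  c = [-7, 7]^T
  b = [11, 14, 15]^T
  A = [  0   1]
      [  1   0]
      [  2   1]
Each vertex is the intersection of two constraint boundaries that also satisfies all remaining constraints:
  x_1 = 0 and x_2 = 0 → (0, 0)
  2x_1 + x_2 = 15 and x_2 = 0 → (7.5, 0)
  x_2 = 11 and 2x_1 + x_2 = 15 → (2, 11)
  x_2 = 11 and x_1 = 0 → (0, 11)

Evaluating z = -7x_1 + 7x_2 at each vertex:
  (0, 0): z = 0
  (7.5, 0): z = -52.5
  (2, 11): z = 63
  (0, 11): z = 77

The minimum is at (7.5, 0) with z = -52.5.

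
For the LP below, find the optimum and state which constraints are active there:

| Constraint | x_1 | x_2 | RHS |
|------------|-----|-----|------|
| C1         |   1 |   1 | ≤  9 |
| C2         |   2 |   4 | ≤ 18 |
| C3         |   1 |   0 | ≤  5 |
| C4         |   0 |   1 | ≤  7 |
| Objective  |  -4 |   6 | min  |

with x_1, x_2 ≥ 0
Optimal: x_1 = 5, x_2 = 0
Slack at optimum:
  C1: slack = 4
  C2: slack = 8
  C3: slack = 0 (binding)
  C4: slack = 7
  x_1 ≥ 0: x_1 = 5
  x_2 ≥ 0: x_2 = 0 (binding)
Binding constraints: C3, x_2 ≥ 0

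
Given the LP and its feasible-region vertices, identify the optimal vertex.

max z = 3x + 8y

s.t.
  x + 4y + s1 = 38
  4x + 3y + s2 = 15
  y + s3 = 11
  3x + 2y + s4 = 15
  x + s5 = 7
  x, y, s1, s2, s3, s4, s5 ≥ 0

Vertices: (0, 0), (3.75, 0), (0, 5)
(0, 5) with z = 40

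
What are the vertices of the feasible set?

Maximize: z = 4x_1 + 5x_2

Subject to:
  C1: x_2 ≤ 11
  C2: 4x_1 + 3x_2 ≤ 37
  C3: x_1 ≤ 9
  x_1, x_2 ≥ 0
Each vertex is the intersection of two constraint boundaries that also satisfies all remaining constraints:
  x_1 = 0 and x_2 = 0 → (0, 0)
  x_1 = 9 and x_2 = 0 → (9, 0)
  4x_1 + 3x_2 = 37 and x_1 = 9 → (9, 0.3333)
  x_2 = 11 and 4x_1 + 3x_2 = 37 → (1, 11)
  x_2 = 11 and x_1 = 0 → (0, 11)

Vertices: (0, 0), (9, 0), (9, 0.3333), (1, 11), (0, 11)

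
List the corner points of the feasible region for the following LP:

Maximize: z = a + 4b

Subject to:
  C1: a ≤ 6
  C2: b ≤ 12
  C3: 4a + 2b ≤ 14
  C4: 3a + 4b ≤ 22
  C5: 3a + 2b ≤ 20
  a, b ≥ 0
Each vertex is the intersection of two constraint boundaries that also satisfies all remaining constraints:
  a = 0 and b = 0 → (0, 0)
  4a + 2b = 14 and b = 0 → (3.5, 0)
  4a + 2b = 14 and 3a + 4b = 22 → (1.2, 4.6)
  3a + 4b = 22 and a = 0 → (0, 5.5)

Vertices: (0, 0), (3.5, 0), (1.2, 4.6), (0, 5.5)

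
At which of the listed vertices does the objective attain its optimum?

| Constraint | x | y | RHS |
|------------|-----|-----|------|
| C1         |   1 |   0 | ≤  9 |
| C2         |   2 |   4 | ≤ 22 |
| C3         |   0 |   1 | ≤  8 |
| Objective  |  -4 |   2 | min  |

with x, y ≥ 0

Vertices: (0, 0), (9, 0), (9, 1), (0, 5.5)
Evaluating z = -4x + 2y at each vertex:
  (0, 0): z = 0
  (9, 0): z = -36
  (9, 1): z = -34
  (0, 5.5): z = 11

The smallest value is z = -36, attained at (9, 0).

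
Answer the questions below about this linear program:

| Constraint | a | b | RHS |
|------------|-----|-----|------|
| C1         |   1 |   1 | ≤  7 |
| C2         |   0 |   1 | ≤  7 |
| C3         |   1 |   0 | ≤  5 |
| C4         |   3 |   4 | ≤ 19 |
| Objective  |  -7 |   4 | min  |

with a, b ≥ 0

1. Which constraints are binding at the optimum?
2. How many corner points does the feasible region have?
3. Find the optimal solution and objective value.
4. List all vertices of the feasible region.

1. C3, b ≥ 0
2. 4
3. a = 5, b = 0, z = -35
4. (0, 0), (5, 0), (5, 1), (0, 4.75)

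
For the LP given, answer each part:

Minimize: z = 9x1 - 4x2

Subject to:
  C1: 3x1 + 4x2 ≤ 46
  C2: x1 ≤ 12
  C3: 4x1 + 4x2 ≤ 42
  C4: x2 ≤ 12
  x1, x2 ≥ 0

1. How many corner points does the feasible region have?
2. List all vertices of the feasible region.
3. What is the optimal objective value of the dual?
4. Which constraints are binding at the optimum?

1. 3
2. (0, 0), (10.5, 0), (0, 10.5)
3. -42 (by strong duality, equal to the primal optimum)
4. C3, x1 ≥ 0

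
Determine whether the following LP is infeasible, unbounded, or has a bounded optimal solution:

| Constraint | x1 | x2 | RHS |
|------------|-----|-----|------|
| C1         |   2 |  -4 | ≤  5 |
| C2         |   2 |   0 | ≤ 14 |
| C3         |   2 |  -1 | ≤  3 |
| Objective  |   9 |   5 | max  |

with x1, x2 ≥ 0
Feasible point: (0, 0) satisfies every constraint, so the LP is feasible.
Direction d = (0, 1): for each constraint row a, a·d ≤ 0 —
  (2)(0) + (-4)(1) = -4 ≤ 0
  (2)(0) + (0)(1) = 0 ≤ 0
  (2)(0) + (-1)(1) = -1 ≤ 0
and d ≥ 0, so (0, 0) + t·d stays feasible for every t ≥ 0. Along this ray z = 9x1 + 5x2 changes by 5 per unit t, so z → +∞.

The LP is unbounded; z can be made arbitrarily large.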